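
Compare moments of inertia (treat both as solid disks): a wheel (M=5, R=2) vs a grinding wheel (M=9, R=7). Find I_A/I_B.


Given: M1=5 kg, R1=2 m, M2=9 kg, R2=7 m
For a disk: I = (1/2)*M*R^2, so I_A/I_B = (M1*R1^2)/(M2*R2^2)
M1*R1^2 = 5*4 = 20
M2*R2^2 = 9*49 = 441
I_A/I_B = 20/441 = 20/441

20/441


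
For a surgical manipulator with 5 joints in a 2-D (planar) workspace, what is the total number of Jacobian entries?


Given: task space dimension = 2, joints = 5
Jacobian is a 2 x 5 matrix
Total entries = rows * columns
Total = 2 * 5
Total = 10

10


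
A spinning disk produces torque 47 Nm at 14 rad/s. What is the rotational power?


Given: tau = 47 Nm, omega = 14 rad/s
Using P = tau * omega
P = 47 * 14
P = 658 W

658 W


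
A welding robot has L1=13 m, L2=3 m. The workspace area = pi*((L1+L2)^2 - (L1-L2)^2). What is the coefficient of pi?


Given: L1 = 13, L2 = 3
(L1+L2)^2 = (16)^2 = 256
(L1-L2)^2 = (10)^2 = 100
Difference = 256 - 100 = 156
This equals 4*L1*L2 = 4*13*3 = 156
Workspace area = 156*pi

156


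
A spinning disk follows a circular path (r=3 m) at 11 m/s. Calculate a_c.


Given: v = 11 m/s, r = 3 m
Using a_c = v^2 / r
a_c = 11^2 / 3
a_c = 121 / 3
a_c = 121/3 m/s^2

121/3 m/s^2


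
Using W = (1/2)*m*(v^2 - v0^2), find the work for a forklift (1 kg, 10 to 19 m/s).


Given: m = 1 kg, v0 = 10 m/s, v = 19 m/s
Using W = (1/2)*m*(v^2 - v0^2)
v^2 = 19^2 = 361
v0^2 = 10^2 = 100
v^2 - v0^2 = 361 - 100 = 261
W = (1/2)*1*261 = 261/2 J

261/2 J


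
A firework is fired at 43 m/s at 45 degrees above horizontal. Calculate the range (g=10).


Given: v0 = 43 m/s, theta = 45 deg, g = 10 m/s^2
sin(2*45) = sin(90) = 1
Using R = v0^2 * sin(2*theta) / g
R = 43^2 * 1 / 10
R = 1849 / 10
R = 1849/10 m

1849/10 m


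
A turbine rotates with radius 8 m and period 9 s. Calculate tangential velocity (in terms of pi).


Given: radius r = 8 m, period T = 9 s
Using v = 2*pi*r / T
v = 2*pi*8 / 9
v = 16*pi / 9
v = 16/9*pi m/s

16/9*pi m/s


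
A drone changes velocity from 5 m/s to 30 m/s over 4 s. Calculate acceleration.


Given: initial velocity v0 = 5 m/s, final velocity v = 30 m/s, time t = 4 s
Using a = (v - v0) / t
a = (30 - 5) / 4
a = 25 / 4
a = 25/4 m/s^2

25/4 m/s^2


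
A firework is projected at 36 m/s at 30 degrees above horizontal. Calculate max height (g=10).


Given: v0 = 36 m/s, theta = 30 deg, g = 10 m/s^2
sin^2(30) = 1/4
Using H = v0^2 * sin^2(theta) / (2*g)
H = 36^2 * 1/4 / (2*10)
H = 1296 * 1/4 / 20
H = 324 / 20
H = 81/5 m

81/5 m


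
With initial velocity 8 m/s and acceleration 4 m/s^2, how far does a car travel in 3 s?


Given: v0 = 8 m/s, a = 4 m/s^2, t = 3 s
Using s = v0*t + (1/2)*a*t^2
s = 8*3 + (1/2)*4*3^2
s = 24 + (1/2)*36
s = 24 + 18
s = 42

42 m


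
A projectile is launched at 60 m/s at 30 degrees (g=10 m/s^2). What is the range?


Given: v0 = 60 m/s, theta = 30 deg, g = 10 m/s^2
sin(2*30) = sin(60) = sqrt(3)/2
Using R = v0^2 * sin(2*theta) / g
R = 60^2 * (sqrt(3)/2) / 10
R = 3600 * sqrt(3) / 20
R = 180*sqrt(3) m

180*sqrt(3) m


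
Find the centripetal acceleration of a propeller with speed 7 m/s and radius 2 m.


Given: v = 7 m/s, r = 2 m
Using a_c = v^2 / r
a_c = 7^2 / 2
a_c = 49 / 2
a_c = 49/2 m/s^2

49/2 m/s^2


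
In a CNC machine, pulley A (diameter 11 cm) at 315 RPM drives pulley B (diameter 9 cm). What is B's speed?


Given: D1 = 11 cm, w1 = 315 RPM, D2 = 9 cm
Using D1*w1 = D2*w2
w2 = D1*w1 / D2
w2 = 11*315 / 9
w2 = 3465 / 9
w2 = 385 RPM

385 RPM


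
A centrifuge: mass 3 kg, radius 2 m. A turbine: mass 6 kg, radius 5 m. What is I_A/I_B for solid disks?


Given: M1=3 kg, R1=2 m, M2=6 kg, R2=5 m
For a disk: I = (1/2)*M*R^2, so I_A/I_B = (M1*R1^2)/(M2*R2^2)
M1*R1^2 = 3*4 = 12
M2*R2^2 = 6*25 = 150
I_A/I_B = 12/150 = 2/25

2/25


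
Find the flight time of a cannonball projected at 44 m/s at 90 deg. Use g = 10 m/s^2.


Given: v0 = 44 m/s, theta = 90 deg, g = 10 m/s^2
sin(90) = 1
Using T = 2*v0*sin(theta) / g
T = 2*44*1 / 10
T = 88 / 10
T = 44/5 s

44/5 s


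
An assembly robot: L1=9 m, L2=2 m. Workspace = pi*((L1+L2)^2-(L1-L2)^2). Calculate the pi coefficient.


Given: L1 = 9, L2 = 2
(L1+L2)^2 = (11)^2 = 121
(L1-L2)^2 = (7)^2 = 49
Difference = 121 - 49 = 72
This equals 4*L1*L2 = 4*9*2 = 72
Workspace area = 72*pi

72


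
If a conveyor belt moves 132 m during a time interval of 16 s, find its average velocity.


Given: distance d = 132 m, time t = 16 s
Using v = d / t
v = 132 / 16
v = 33/4 m/s

33/4 m/s


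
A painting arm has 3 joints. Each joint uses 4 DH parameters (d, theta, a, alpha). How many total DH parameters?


Given: 3 joints, 4 DH parameters per joint (d, theta, a, alpha)
Total DH parameters = number_of_joints * 4
Total = 3 * 4
Total = 12

12


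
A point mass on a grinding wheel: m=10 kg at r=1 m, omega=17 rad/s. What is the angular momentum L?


Given: m = 10 kg, r = 1 m, omega = 17 rad/s
For a point mass: I = m*r^2
I = 10*1^2 = 10*1 = 10
L = I*omega = 10*17
L = 170 kg*m^2/s

170 kg*m^2/s


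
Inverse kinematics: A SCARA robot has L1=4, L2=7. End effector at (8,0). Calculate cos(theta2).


Given: L1 = 4, L2 = 7, target (x, y) = (8, 0)
Using cos(theta2) = (x^2 + y^2 - L1^2 - L2^2) / (2*L1*L2)
x^2 + y^2 = 8^2 + 0 = 64
L1^2 + L2^2 = 16 + 49 = 65
Numerator = 64 - 65 = -1
Denominator = 2*4*7 = 56
cos(theta2) = -1/56 = -1/56

-1/56


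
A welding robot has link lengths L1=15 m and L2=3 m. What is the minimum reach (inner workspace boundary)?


Given: L1 = 15 m, L2 = 3 m
For a 2-link planar arm, min reach = |L1 - L2| (second link folded back)
Min reach = |15 - 3|
Min reach = 12 m

12 m


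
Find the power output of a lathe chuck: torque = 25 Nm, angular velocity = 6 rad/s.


Given: tau = 25 Nm, omega = 6 rad/s
Using P = tau * omega
P = 25 * 6
P = 150 W

150 W


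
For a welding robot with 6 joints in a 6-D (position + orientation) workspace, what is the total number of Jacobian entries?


Given: task space dimension = 6, joints = 6
Jacobian is a 6 x 6 matrix
Total entries = rows * columns
Total = 6 * 6
Total = 36

36


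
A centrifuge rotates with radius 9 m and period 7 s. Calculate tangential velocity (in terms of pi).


Given: radius r = 9 m, period T = 7 s
Using v = 2*pi*r / T
v = 2*pi*9 / 7
v = 18*pi / 7
v = 18/7*pi m/s

18/7*pi m/s


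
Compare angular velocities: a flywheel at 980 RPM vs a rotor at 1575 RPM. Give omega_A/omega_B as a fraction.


Given: RPM_A = 980, RPM_B = 1575
omega = 2*pi*RPM/60, so omega_A/omega_B = RPM_A / RPM_B
omega_A/omega_B = 980 / 1575
omega_A/omega_B = 28/45

28/45


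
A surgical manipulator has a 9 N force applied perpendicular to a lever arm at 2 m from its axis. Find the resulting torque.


Given: F = 9 N, r = 2 m, angle = 90 deg (perpendicular)
Using tau = F * r * sin(90)
sin(90) = 1
tau = 9 * 2 * 1
tau = 18 Nm

18 Nm


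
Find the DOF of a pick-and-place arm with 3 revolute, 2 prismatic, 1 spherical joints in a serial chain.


Given: serial robot with 3 revolute, 2 prismatic, 1 spherical joints
DOF contribution per joint type: revolute=1, prismatic=1, spherical=3, fixed=0
DOF = 3*1 + 2*1 + 1*3
DOF = 8

8


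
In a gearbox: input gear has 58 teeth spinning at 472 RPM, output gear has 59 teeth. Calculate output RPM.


Given: N1 = 58 teeth, w1 = 472 RPM, N2 = 59 teeth
Using N1*w1 = N2*w2
w2 = N1*w1 / N2
w2 = 58*472 / 59
w2 = 27376 / 59
w2 = 464 RPM

464 RPM


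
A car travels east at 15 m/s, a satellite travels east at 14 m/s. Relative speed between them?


Given: v_A = 15 m/s east, v_B = 14 m/s east
Both move in the same direction; relative speed = |v_A - v_B|
|15 - 14| = |1|
= 1 m/s

1 m/s


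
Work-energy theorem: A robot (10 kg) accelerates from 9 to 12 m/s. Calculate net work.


Given: m = 10 kg, v0 = 9 m/s, v = 12 m/s
Using W = (1/2)*m*(v^2 - v0^2)
v^2 = 12^2 = 144
v0^2 = 9^2 = 81
v^2 - v0^2 = 144 - 81 = 63
W = (1/2)*10*63 = 315 J

315 J


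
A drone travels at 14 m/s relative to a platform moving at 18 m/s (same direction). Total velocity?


Given: object velocity = 14 m/s, platform velocity = 18 m/s (same direction)
Using classical velocity addition: v_total = v_object + v_platform
v_total = 14 + 18
v_total = 32 m/s

32 m/s


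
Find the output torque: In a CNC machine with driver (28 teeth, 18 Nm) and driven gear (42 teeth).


Given: N1 = 28, N2 = 42, T1 = 18 Nm
Using T2/T1 = N2/N1
T2 = T1 * N2 / N1
T2 = 18 * 42 / 28
T2 = 756 / 28
T2 = 27 Nm

27 Nm


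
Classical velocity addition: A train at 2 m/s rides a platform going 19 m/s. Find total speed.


Given: object velocity = 2 m/s, platform velocity = 19 m/s (same direction)
Using classical velocity addition: v_total = v_object + v_platform
v_total = 2 + 19
v_total = 21 m/s

21 m/s


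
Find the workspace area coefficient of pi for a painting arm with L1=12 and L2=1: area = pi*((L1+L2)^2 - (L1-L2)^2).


Given: L1 = 12, L2 = 1
(L1+L2)^2 = (13)^2 = 169
(L1-L2)^2 = (11)^2 = 121
Difference = 169 - 121 = 48
This equals 4*L1*L2 = 4*12*1 = 48
Workspace area = 48*pi

48


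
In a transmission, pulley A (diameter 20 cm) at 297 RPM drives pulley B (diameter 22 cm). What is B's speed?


Given: D1 = 20 cm, w1 = 297 RPM, D2 = 22 cm
Using D1*w1 = D2*w2
w2 = D1*w1 / D2
w2 = 20*297 / 22
w2 = 5940 / 22
w2 = 270 RPM

270 RPM


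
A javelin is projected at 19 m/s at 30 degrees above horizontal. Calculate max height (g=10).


Given: v0 = 19 m/s, theta = 30 deg, g = 10 m/s^2
sin^2(30) = 1/4
Using H = v0^2 * sin^2(theta) / (2*g)
H = 19^2 * 1/4 / (2*10)
H = 361 * 1/4 / 20
H = 361/4 / 20
H = 361/80 m

361/80 m


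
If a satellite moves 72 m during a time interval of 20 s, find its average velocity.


Given: distance d = 72 m, time t = 20 s
Using v = d / t
v = 72 / 20
v = 18/5 m/s

18/5 m/s


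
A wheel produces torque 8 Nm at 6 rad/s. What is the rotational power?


Given: tau = 8 Nm, omega = 6 rad/s
Using P = tau * omega
P = 8 * 6
P = 48 W

48 W


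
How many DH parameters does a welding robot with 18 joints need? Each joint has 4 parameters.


Given: 18 joints, 4 DH parameters per joint (d, theta, a, alpha)
Total DH parameters = number_of_joints * 4
Total = 18 * 4
Total = 72

72


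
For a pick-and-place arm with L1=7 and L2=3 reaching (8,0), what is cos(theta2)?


Given: L1 = 7, L2 = 3, target (x, y) = (8, 0)
Using cos(theta2) = (x^2 + y^2 - L1^2 - L2^2) / (2*L1*L2)
x^2 + y^2 = 8^2 + 0 = 64
L1^2 + L2^2 = 49 + 9 = 58
Numerator = 64 - 58 = 6
Denominator = 2*7*3 = 42
cos(theta2) = 6/42 = 1/7

1/7


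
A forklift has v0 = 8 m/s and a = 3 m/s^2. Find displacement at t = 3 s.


Given: v0 = 8 m/s, a = 3 m/s^2, t = 3 s
Using s = v0*t + (1/2)*a*t^2
s = 8*3 + (1/2)*3*3^2
s = 24 + (1/2)*27
s = 24 + 27/2
s = 75/2

75/2 m


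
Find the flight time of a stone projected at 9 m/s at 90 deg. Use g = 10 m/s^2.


Given: v0 = 9 m/s, theta = 90 deg, g = 10 m/s^2
sin(90) = 1
Using T = 2*v0*sin(theta) / g
T = 2*9*1 / 10
T = 18 / 10
T = 9/5 s

9/5 s


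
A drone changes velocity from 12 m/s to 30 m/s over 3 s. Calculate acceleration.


Given: initial velocity v0 = 12 m/s, final velocity v = 30 m/s, time t = 3 s
Using a = (v - v0) / t
a = (30 - 12) / 3
a = 18 / 3
a = 6 m/s^2

6 m/s^2


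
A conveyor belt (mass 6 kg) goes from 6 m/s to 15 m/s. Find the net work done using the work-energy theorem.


Given: m = 6 kg, v0 = 6 m/s, v = 15 m/s
Using W = (1/2)*m*(v^2 - v0^2)
v^2 = 15^2 = 225
v0^2 = 6^2 = 36
v^2 - v0^2 = 225 - 36 = 189
W = (1/2)*6*189 = 567 J

567 J


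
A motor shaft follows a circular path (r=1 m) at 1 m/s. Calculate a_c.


Given: v = 1 m/s, r = 1 m
Using a_c = v^2 / r
a_c = 1^2 / 1
a_c = 1 / 1
a_c = 1 m/s^2

1 m/s^2


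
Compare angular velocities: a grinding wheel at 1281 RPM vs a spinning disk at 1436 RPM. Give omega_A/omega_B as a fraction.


Given: RPM_A = 1281, RPM_B = 1436
omega = 2*pi*RPM/60, so omega_A/omega_B = RPM_A / RPM_B
omega_A/omega_B = 1281 / 1436
omega_A/omega_B = 1281/1436

1281/1436


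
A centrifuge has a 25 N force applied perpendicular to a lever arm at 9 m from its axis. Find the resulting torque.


Given: F = 25 N, r = 9 m, angle = 90 deg (perpendicular)
Using tau = F * r * sin(90)
sin(90) = 1
tau = 25 * 9 * 1
tau = 225 Nm

225 Nm


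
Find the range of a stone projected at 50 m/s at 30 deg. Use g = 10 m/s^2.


Given: v0 = 50 m/s, theta = 30 deg, g = 10 m/s^2
sin(2*30) = sin(60) = sqrt(3)/2
Using R = v0^2 * sin(2*theta) / g
R = 50^2 * (sqrt(3)/2) / 10
R = 2500 * sqrt(3) / 20
R = 125*sqrt(3) m

125*sqrt(3) m


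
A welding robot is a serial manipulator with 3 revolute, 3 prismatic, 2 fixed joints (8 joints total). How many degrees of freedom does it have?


Given: serial robot with 3 revolute, 3 prismatic, 2 fixed joints
DOF contribution per joint type: revolute=1, prismatic=1, spherical=3, fixed=0
DOF = 3*1 + 3*1 + 2*0
DOF = 6

6


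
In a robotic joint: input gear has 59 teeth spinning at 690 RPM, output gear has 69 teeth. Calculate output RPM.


Given: N1 = 59 teeth, w1 = 690 RPM, N2 = 69 teeth
Using N1*w1 = N2*w2
w2 = N1*w1 / N2
w2 = 59*690 / 69
w2 = 40710 / 69
w2 = 590 RPM

590 RPM


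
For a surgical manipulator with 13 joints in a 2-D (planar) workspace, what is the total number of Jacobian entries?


Given: task space dimension = 2, joints = 13
Jacobian is a 2 x 13 matrix
Total entries = rows * columns
Total = 2 * 13
Total = 26

26


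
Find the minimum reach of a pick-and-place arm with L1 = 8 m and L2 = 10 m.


Given: L1 = 8 m, L2 = 10 m
For a 2-link planar arm, min reach = |L1 - L2| (second link folded back)
Min reach = |8 - 10|
Min reach = 2 m

2 m


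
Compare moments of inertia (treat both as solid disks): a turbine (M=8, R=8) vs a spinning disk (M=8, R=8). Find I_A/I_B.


Given: M1=8 kg, R1=8 m, M2=8 kg, R2=8 m
For a disk: I = (1/2)*M*R^2, so I_A/I_B = (M1*R1^2)/(M2*R2^2)
M1*R1^2 = 8*64 = 512
M2*R2^2 = 8*64 = 512
I_A/I_B = 512/512 = 1

1


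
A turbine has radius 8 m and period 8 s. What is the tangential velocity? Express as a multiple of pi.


Given: radius r = 8 m, period T = 8 s
Using v = 2*pi*r / T
v = 2*pi*8 / 8
v = 16*pi / 8
v = 2*pi m/s

2*pi m/s


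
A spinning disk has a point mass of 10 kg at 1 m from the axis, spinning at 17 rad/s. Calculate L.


Given: m = 10 kg, r = 1 m, omega = 17 rad/s
For a point mass: I = m*r^2
I = 10*1^2 = 10*1 = 10
L = I*omega = 10*17
L = 170 kg*m^2/s

170 kg*m^2/s


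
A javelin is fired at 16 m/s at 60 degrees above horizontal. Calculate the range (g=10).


Given: v0 = 16 m/s, theta = 60 deg, g = 10 m/s^2
sin(2*60) = sin(120) = sqrt(3)/2
Using R = v0^2 * sin(2*theta) / g
R = 16^2 * (sqrt(3)/2) / 10
R = 256 * sqrt(3) / 20
R = 64/5*sqrt(3) m

64/5*sqrt(3) m


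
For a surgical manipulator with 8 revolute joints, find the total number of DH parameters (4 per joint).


Given: 8 joints, 4 DH parameters per joint (d, theta, a, alpha)
Total DH parameters = number_of_joints * 4
Total = 8 * 4
Total = 32

32


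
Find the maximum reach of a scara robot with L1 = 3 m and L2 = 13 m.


Given: L1 = 3 m, L2 = 13 m
For a 2-link planar arm, max reach = L1 + L2 (fully extended)
Max reach = 3 + 13
Max reach = 16 m

16 m


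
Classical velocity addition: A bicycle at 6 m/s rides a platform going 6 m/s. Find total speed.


Given: object velocity = 6 m/s, platform velocity = 6 m/s (same direction)
Using classical velocity addition: v_total = v_object + v_platform
v_total = 6 + 6
v_total = 12 m/s

12 m/s


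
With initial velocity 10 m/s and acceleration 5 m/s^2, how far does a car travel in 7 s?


Given: v0 = 10 m/s, a = 5 m/s^2, t = 7 s
Using s = v0*t + (1/2)*a*t^2
s = 10*7 + (1/2)*5*7^2
s = 70 + (1/2)*245
s = 70 + 245/2
s = 385/2

385/2 m


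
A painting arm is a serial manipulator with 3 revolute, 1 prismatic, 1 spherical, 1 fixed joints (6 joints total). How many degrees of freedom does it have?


Given: serial robot with 3 revolute, 1 prismatic, 1 spherical, 1 fixed joints
DOF contribution per joint type: revolute=1, prismatic=1, spherical=3, fixed=0
DOF = 3*1 + 1*1 + 1*3 + 1*0
DOF = 7

7


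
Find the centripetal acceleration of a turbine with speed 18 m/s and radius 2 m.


Given: v = 18 m/s, r = 2 m
Using a_c = v^2 / r
a_c = 18^2 / 2
a_c = 324 / 2
a_c = 162 m/s^2

162 m/s^2


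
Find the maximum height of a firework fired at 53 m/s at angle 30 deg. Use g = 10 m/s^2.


Given: v0 = 53 m/s, theta = 30 deg, g = 10 m/s^2
sin^2(30) = 1/4
Using H = v0^2 * sin^2(theta) / (2*g)
H = 53^2 * 1/4 / (2*10)
H = 2809 * 1/4 / 20
H = 2809/4 / 20
H = 2809/80 m

2809/80 m


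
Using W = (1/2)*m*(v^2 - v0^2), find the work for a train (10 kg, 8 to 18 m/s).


Given: m = 10 kg, v0 = 8 m/s, v = 18 m/s
Using W = (1/2)*m*(v^2 - v0^2)
v^2 = 18^2 = 324
v0^2 = 8^2 = 64
v^2 - v0^2 = 324 - 64 = 260
W = (1/2)*10*260 = 1300 J

1300 J


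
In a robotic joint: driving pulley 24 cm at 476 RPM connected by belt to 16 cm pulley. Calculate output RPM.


Given: D1 = 24 cm, w1 = 476 RPM, D2 = 16 cm
Using D1*w1 = D2*w2
w2 = D1*w1 / D2
w2 = 24*476 / 16
w2 = 11424 / 16
w2 = 714 RPM

714 RPM


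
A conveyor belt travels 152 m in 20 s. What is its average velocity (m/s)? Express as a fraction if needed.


Given: distance d = 152 m, time t = 20 s
Using v = d / t
v = 152 / 20
v = 38/5 m/s

38/5 m/s


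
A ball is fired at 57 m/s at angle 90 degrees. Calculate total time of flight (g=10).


Given: v0 = 57 m/s, theta = 90 deg, g = 10 m/s^2
sin(90) = 1
Using T = 2*v0*sin(theta) / g
T = 2*57*1 / 10
T = 114 / 10
T = 57/5 s

57/5 s


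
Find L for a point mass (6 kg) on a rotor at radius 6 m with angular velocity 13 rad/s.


Given: m = 6 kg, r = 6 m, omega = 13 rad/s
For a point mass: I = m*r^2
I = 6*6^2 = 6*36 = 216
L = I*omega = 216*13
L = 2808 kg*m^2/s

2808 kg*m^2/s


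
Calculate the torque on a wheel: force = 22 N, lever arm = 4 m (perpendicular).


Given: F = 22 N, r = 4 m, angle = 90 deg (perpendicular)
Using tau = F * r * sin(90)
sin(90) = 1
tau = 22 * 4 * 1
tau = 88 Nm

88 Nm


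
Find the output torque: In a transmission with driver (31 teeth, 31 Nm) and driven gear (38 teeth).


Given: N1 = 31, N2 = 38, T1 = 31 Nm
Using T2/T1 = N2/N1
T2 = T1 * N2 / N1
T2 = 31 * 38 / 31
T2 = 1178 / 31
T2 = 38 Nm

38 Nm


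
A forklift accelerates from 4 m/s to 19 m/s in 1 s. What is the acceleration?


Given: initial velocity v0 = 4 m/s, final velocity v = 19 m/s, time t = 1 s
Using a = (v - v0) / t
a = (19 - 4) / 1
a = 15 / 1
a = 15 m/s^2

15 m/s^2


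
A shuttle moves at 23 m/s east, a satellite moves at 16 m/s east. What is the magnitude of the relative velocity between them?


Given: v_A = 23 m/s east, v_B = 16 m/s east
Both move in the same direction; relative speed = |v_A - v_B|
|23 - 16| = |7|
= 7 m/s

7 m/s


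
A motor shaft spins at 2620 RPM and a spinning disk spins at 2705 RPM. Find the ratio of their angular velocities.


Given: RPM_A = 2620, RPM_B = 2705
omega = 2*pi*RPM/60, so omega_A/omega_B = RPM_A / RPM_B
omega_A/omega_B = 2620 / 2705
omega_A/omega_B = 524/541

524/541


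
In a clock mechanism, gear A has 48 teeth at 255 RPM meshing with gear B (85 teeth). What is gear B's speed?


Given: N1 = 48 teeth, w1 = 255 RPM, N2 = 85 teeth
Using N1*w1 = N2*w2
w2 = N1*w1 / N2
w2 = 48*255 / 85
w2 = 12240 / 85
w2 = 144 RPM

144 RPM


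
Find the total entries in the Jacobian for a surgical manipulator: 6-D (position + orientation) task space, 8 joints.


Given: task space dimension = 6, joints = 8
Jacobian is a 6 x 8 matrix
Total entries = rows * columns
Total = 6 * 8
Total = 48

48


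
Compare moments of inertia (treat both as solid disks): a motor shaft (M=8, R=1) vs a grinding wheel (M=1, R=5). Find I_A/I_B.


Given: M1=8 kg, R1=1 m, M2=1 kg, R2=5 m
For a disk: I = (1/2)*M*R^2, so I_A/I_B = (M1*R1^2)/(M2*R2^2)
M1*R1^2 = 8*1 = 8
M2*R2^2 = 1*25 = 25
I_A/I_B = 8/25 = 8/25

8/25


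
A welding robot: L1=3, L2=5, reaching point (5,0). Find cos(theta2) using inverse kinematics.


Given: L1 = 3, L2 = 5, target (x, y) = (5, 0)
Using cos(theta2) = (x^2 + y^2 - L1^2 - L2^2) / (2*L1*L2)
x^2 + y^2 = 5^2 + 0 = 25
L1^2 + L2^2 = 9 + 25 = 34
Numerator = 25 - 34 = -9
Denominator = 2*3*5 = 30
cos(theta2) = -9/30 = -3/10

-3/10


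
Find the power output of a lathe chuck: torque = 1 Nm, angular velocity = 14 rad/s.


Given: tau = 1 Nm, omega = 14 rad/s
Using P = tau * omega
P = 1 * 14
P = 14 W

14 W


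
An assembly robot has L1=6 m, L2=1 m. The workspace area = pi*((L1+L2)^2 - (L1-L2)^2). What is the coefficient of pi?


Given: L1 = 6, L2 = 1
(L1+L2)^2 = (7)^2 = 49
(L1-L2)^2 = (5)^2 = 25
Difference = 49 - 25 = 24
This equals 4*L1*L2 = 4*6*1 = 24
Workspace area = 24*pi

24


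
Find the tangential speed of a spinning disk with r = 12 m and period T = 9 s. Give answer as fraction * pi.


Given: radius r = 12 m, period T = 9 s
Using v = 2*pi*r / T
v = 2*pi*12 / 9
v = 24*pi / 9
v = 8/3*pi m/s

8/3*pi m/s


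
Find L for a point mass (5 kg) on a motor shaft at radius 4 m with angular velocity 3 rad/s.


Given: m = 5 kg, r = 4 m, omega = 3 rad/s
For a point mass: I = m*r^2
I = 5*4^2 = 5*16 = 80
L = I*omega = 80*3
L = 240 kg*m^2/s

240 kg*m^2/s


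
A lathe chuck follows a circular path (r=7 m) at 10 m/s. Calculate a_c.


Given: v = 10 m/s, r = 7 m
Using a_c = v^2 / r
a_c = 10^2 / 7
a_c = 100 / 7
a_c = 100/7 m/s^2

100/7 m/s^2


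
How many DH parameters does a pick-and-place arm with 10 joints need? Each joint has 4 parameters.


Given: 10 joints, 4 DH parameters per joint (d, theta, a, alpha)
Total DH parameters = number_of_joints * 4
Total = 10 * 4
Total = 40

40


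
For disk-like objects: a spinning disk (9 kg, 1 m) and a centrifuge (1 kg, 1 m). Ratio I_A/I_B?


Given: M1=9 kg, R1=1 m, M2=1 kg, R2=1 m
For a disk: I = (1/2)*M*R^2, so I_A/I_B = (M1*R1^2)/(M2*R2^2)
M1*R1^2 = 9*1 = 9
M2*R2^2 = 1*1 = 1
I_A/I_B = 9/1 = 9

9


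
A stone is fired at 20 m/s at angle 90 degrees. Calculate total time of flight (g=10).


Given: v0 = 20 m/s, theta = 90 deg, g = 10 m/s^2
sin(90) = 1
Using T = 2*v0*sin(theta) / g
T = 2*20*1 / 10
T = 40 / 10
T = 4 s

4 s


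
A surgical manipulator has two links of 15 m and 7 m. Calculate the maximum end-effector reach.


Given: L1 = 15 m, L2 = 7 m
For a 2-link planar arm, max reach = L1 + L2 (fully extended)
Max reach = 15 + 7
Max reach = 22 m

22 m


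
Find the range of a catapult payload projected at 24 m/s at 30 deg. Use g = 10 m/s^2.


Given: v0 = 24 m/s, theta = 30 deg, g = 10 m/s^2
sin(2*30) = sin(60) = sqrt(3)/2
Using R = v0^2 * sin(2*theta) / g
R = 24^2 * (sqrt(3)/2) / 10
R = 576 * sqrt(3) / 20
R = 144/5*sqrt(3) m

144/5*sqrt(3) m


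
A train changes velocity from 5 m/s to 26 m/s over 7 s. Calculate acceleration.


Given: initial velocity v0 = 5 m/s, final velocity v = 26 m/s, time t = 7 s
Using a = (v - v0) / t
a = (26 - 5) / 7
a = 21 / 7
a = 3 m/s^2

3 m/s^2


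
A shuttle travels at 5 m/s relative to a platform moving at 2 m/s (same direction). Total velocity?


Given: object velocity = 5 m/s, platform velocity = 2 m/s (same direction)
Using classical velocity addition: v_total = v_object + v_platform
v_total = 5 + 2
v_total = 7 m/s

7 m/s


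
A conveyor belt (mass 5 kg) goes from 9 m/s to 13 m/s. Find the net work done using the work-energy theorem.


Given: m = 5 kg, v0 = 9 m/s, v = 13 m/s
Using W = (1/2)*m*(v^2 - v0^2)
v^2 = 13^2 = 169
v0^2 = 9^2 = 81
v^2 - v0^2 = 169 - 81 = 88
W = (1/2)*5*88 = 220 J

220 J


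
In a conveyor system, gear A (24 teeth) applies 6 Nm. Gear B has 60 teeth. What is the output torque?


Given: N1 = 24, N2 = 60, T1 = 6 Nm
Using T2/T1 = N2/N1
T2 = T1 * N2 / N1
T2 = 6 * 60 / 24
T2 = 360 / 24
T2 = 15 Nm

15 Nm


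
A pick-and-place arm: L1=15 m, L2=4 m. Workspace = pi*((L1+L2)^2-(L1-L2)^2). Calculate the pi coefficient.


Given: L1 = 15, L2 = 4
(L1+L2)^2 = (19)^2 = 361
(L1-L2)^2 = (11)^2 = 121
Difference = 361 - 121 = 240
This equals 4*L1*L2 = 4*15*4 = 240
Workspace area = 240*pi

240


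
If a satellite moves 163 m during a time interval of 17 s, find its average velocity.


Given: distance d = 163 m, time t = 17 s
Using v = d / t
v = 163 / 17
v = 163/17 m/s

163/17 m/s


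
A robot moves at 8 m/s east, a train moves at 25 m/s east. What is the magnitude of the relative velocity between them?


Given: v_A = 8 m/s east, v_B = 25 m/s east
Both move in the same direction; relative speed = |v_A - v_B|
|8 - 25| = |-17|
= 17 m/s

17 m/s


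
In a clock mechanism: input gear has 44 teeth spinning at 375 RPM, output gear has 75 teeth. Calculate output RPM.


Given: N1 = 44 teeth, w1 = 375 RPM, N2 = 75 teeth
Using N1*w1 = N2*w2
w2 = N1*w1 / N2
w2 = 44*375 / 75
w2 = 16500 / 75
w2 = 220 RPM

220 RPM


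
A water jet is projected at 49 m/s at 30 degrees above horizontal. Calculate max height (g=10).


Given: v0 = 49 m/s, theta = 30 deg, g = 10 m/s^2
sin^2(30) = 1/4
Using H = v0^2 * sin^2(theta) / (2*g)
H = 49^2 * 1/4 / (2*10)
H = 2401 * 1/4 / 20
H = 2401/4 / 20
H = 2401/80 m

2401/80 m


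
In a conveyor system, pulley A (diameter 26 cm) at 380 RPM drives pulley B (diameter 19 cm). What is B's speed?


Given: D1 = 26 cm, w1 = 380 RPM, D2 = 19 cm
Using D1*w1 = D2*w2
w2 = D1*w1 / D2
w2 = 26*380 / 19
w2 = 9880 / 19
w2 = 520 RPM

520 RPM


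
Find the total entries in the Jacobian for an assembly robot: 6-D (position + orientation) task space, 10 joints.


Given: task space dimension = 6, joints = 10
Jacobian is a 6 x 10 matrix
Total entries = rows * columns
Total = 6 * 10
Total = 60

60


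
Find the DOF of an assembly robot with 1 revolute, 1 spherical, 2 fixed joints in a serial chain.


Given: serial robot with 1 revolute, 1 spherical, 2 fixed joints
DOF contribution per joint type: revolute=1, prismatic=1, spherical=3, fixed=0
DOF = 1*1 + 1*3 + 2*0
DOF = 4

4


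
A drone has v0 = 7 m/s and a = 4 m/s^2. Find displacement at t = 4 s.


Given: v0 = 7 m/s, a = 4 m/s^2, t = 4 s
Using s = v0*t + (1/2)*a*t^2
s = 7*4 + (1/2)*4*4^2
s = 28 + (1/2)*64
s = 28 + 32
s = 60

60 m


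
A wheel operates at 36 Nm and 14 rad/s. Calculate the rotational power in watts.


Given: tau = 36 Nm, omega = 14 rad/s
Using P = tau * omega
P = 36 * 14
P = 504 W

504 W


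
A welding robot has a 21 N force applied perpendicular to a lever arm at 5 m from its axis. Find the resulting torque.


Given: F = 21 N, r = 5 m, angle = 90 deg (perpendicular)
Using tau = F * r * sin(90)
sin(90) = 1
tau = 21 * 5 * 1
tau = 105 Nm

105 Nm


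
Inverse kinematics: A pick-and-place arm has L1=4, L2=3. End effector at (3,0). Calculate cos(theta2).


Given: L1 = 4, L2 = 3, target (x, y) = (3, 0)
Using cos(theta2) = (x^2 + y^2 - L1^2 - L2^2) / (2*L1*L2)
x^2 + y^2 = 3^2 + 0 = 9
L1^2 + L2^2 = 16 + 9 = 25
Numerator = 9 - 25 = -16
Denominator = 2*4*3 = 24
cos(theta2) = -16/24 = -2/3

-2/3


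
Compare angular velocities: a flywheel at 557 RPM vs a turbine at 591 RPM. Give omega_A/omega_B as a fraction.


Given: RPM_A = 557, RPM_B = 591
omega = 2*pi*RPM/60, so omega_A/omega_B = RPM_A / RPM_B
omega_A/omega_B = 557 / 591
omega_A/omega_B = 557/591

557/591


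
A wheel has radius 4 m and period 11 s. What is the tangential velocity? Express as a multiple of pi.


Given: radius r = 4 m, period T = 11 s
Using v = 2*pi*r / T
v = 2*pi*4 / 11
v = 8*pi / 11
v = 8/11*pi m/s

8/11*pi m/s


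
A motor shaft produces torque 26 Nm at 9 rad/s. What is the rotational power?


Given: tau = 26 Nm, omega = 9 rad/s
Using P = tau * omega
P = 26 * 9
P = 234 W

234 W


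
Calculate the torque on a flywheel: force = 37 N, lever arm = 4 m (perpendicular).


Given: F = 37 N, r = 4 m, angle = 90 deg (perpendicular)
Using tau = F * r * sin(90)
sin(90) = 1
tau = 37 * 4 * 1
tau = 148 Nm

148 Nm


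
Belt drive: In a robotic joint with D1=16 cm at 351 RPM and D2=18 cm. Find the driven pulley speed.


Given: D1 = 16 cm, w1 = 351 RPM, D2 = 18 cm
Using D1*w1 = D2*w2
w2 = D1*w1 / D2
w2 = 16*351 / 18
w2 = 5616 / 18
w2 = 312 RPM

312 RPM


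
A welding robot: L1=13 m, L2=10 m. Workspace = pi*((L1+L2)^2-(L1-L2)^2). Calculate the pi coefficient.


Given: L1 = 13, L2 = 10
(L1+L2)^2 = (23)^2 = 529
(L1-L2)^2 = (3)^2 = 9
Difference = 529 - 9 = 520
This equals 4*L1*L2 = 4*13*10 = 520
Workspace area = 520*pi

520


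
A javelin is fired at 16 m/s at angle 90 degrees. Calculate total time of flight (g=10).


Given: v0 = 16 m/s, theta = 90 deg, g = 10 m/s^2
sin(90) = 1
Using T = 2*v0*sin(theta) / g
T = 2*16*1 / 10
T = 32 / 10
T = 16/5 s

16/5 s


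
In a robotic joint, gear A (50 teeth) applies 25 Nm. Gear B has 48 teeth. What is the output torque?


Given: N1 = 50, N2 = 48, T1 = 25 Nm
Using T2/T1 = N2/N1
T2 = T1 * N2 / N1
T2 = 25 * 48 / 50
T2 = 1200 / 50
T2 = 24 Nm

24 Nm


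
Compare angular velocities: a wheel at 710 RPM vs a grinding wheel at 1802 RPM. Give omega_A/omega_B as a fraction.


Given: RPM_A = 710, RPM_B = 1802
omega = 2*pi*RPM/60, so omega_A/omega_B = RPM_A / RPM_B
omega_A/omega_B = 710 / 1802
omega_A/omega_B = 355/901

355/901


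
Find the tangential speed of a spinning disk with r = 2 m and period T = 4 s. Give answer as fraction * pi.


Given: radius r = 2 m, period T = 4 s
Using v = 2*pi*r / T
v = 2*pi*2 / 4
v = 4*pi / 4
v = 1*pi m/s

1*pi m/s


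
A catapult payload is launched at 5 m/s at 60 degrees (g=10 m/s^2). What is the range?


Given: v0 = 5 m/s, theta = 60 deg, g = 10 m/s^2
sin(2*60) = sin(120) = sqrt(3)/2
Using R = v0^2 * sin(2*theta) / g
R = 5^2 * (sqrt(3)/2) / 10
R = 25 * sqrt(3) / 20
R = 5/4*sqrt(3) m

5/4*sqrt(3) m


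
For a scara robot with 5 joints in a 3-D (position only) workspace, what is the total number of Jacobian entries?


Given: task space dimension = 3, joints = 5
Jacobian is a 3 x 5 matrix
Total entries = rows * columns
Total = 3 * 5
Total = 15

15


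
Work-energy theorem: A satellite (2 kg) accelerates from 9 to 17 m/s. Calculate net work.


Given: m = 2 kg, v0 = 9 m/s, v = 17 m/s
Using W = (1/2)*m*(v^2 - v0^2)
v^2 = 17^2 = 289
v0^2 = 9^2 = 81
v^2 - v0^2 = 289 - 81 = 208
W = (1/2)*2*208 = 208 J

208 J


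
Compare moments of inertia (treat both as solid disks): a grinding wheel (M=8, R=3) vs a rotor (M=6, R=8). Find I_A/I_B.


Given: M1=8 kg, R1=3 m, M2=6 kg, R2=8 m
For a disk: I = (1/2)*M*R^2, so I_A/I_B = (M1*R1^2)/(M2*R2^2)
M1*R1^2 = 8*9 = 72
M2*R2^2 = 6*64 = 384
I_A/I_B = 72/384 = 3/16

3/16


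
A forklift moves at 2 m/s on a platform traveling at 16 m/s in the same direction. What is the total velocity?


Given: object velocity = 2 m/s, platform velocity = 16 m/s (same direction)
Using classical velocity addition: v_total = v_object + v_platform
v_total = 2 + 16
v_total = 18 m/s

18 m/s


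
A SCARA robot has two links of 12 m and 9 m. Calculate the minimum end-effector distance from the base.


Given: L1 = 12 m, L2 = 9 m
For a 2-link planar arm, min reach = |L1 - L2| (second link folded back)
Min reach = |12 - 9|
Min reach = 3 m

3 m


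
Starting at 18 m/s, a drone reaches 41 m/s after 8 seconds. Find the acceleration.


Given: initial velocity v0 = 18 m/s, final velocity v = 41 m/s, time t = 8 s
Using a = (v - v0) / t
a = (41 - 18) / 8
a = 23 / 8
a = 23/8 m/s^2

23/8 m/s^2


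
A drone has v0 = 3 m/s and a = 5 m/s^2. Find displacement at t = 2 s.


Given: v0 = 3 m/s, a = 5 m/s^2, t = 2 s
Using s = v0*t + (1/2)*a*t^2
s = 3*2 + (1/2)*5*2^2
s = 6 + (1/2)*20
s = 6 + 10
s = 16

16 m


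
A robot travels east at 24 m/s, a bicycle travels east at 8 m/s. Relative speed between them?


Given: v_A = 24 m/s east, v_B = 8 m/s east
Both move in the same direction; relative speed = |v_A - v_B|
|24 - 8| = |16|
= 16 m/s

16 m/s


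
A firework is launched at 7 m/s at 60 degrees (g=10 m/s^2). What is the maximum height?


Given: v0 = 7 m/s, theta = 60 deg, g = 10 m/s^2
sin^2(60) = 3/4
Using H = v0^2 * sin^2(theta) / (2*g)
H = 7^2 * 3/4 / (2*10)
H = 49 * 3/4 / 20
H = 147/4 / 20
H = 147/80 m

147/80 m


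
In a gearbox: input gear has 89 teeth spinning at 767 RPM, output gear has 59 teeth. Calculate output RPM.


Given: N1 = 89 teeth, w1 = 767 RPM, N2 = 59 teeth
Using N1*w1 = N2*w2
w2 = N1*w1 / N2
w2 = 89*767 / 59
w2 = 68263 / 59
w2 = 1157 RPM

1157 RPM


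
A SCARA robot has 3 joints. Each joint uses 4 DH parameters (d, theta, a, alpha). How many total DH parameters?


Given: 3 joints, 4 DH parameters per joint (d, theta, a, alpha)
Total DH parameters = number_of_joints * 4
Total = 3 * 4
Total = 12

12


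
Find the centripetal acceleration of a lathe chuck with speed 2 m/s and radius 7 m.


Given: v = 2 m/s, r = 7 m
Using a_c = v^2 / r
a_c = 2^2 / 7
a_c = 4 / 7
a_c = 4/7 m/s^2

4/7 m/s^2


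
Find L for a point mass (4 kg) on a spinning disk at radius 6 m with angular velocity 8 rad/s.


Given: m = 4 kg, r = 6 m, omega = 8 rad/s
For a point mass: I = m*r^2
I = 4*6^2 = 4*36 = 144
L = I*omega = 144*8
L = 1152 kg*m^2/s

1152 kg*m^2/s


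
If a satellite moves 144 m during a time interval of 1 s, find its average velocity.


Given: distance d = 144 m, time t = 1 s
Using v = d / t
v = 144 / 1
v = 144 m/s

144 m/s


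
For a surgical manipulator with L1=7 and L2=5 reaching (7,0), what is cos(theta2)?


Given: L1 = 7, L2 = 5, target (x, y) = (7, 0)
Using cos(theta2) = (x^2 + y^2 - L1^2 - L2^2) / (2*L1*L2)
x^2 + y^2 = 7^2 + 0 = 49
L1^2 + L2^2 = 49 + 25 = 74
Numerator = 49 - 74 = -25
Denominator = 2*7*5 = 70
cos(theta2) = -25/70 = -5/14

-5/14


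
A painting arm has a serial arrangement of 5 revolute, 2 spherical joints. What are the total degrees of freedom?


Given: serial robot with 5 revolute, 2 spherical joints
DOF contribution per joint type: revolute=1, prismatic=1, spherical=3, fixed=0
DOF = 5*1 + 2*3
DOF = 11

11


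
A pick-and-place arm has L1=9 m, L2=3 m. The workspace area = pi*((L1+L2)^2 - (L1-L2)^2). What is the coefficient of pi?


Given: L1 = 9, L2 = 3
(L1+L2)^2 = (12)^2 = 144
(L1-L2)^2 = (6)^2 = 36
Difference = 144 - 36 = 108
This equals 4*L1*L2 = 4*9*3 = 108
Workspace area = 108*pi

108


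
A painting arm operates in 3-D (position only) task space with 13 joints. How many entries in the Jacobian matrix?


Given: task space dimension = 3, joints = 13
Jacobian is a 3 x 13 matrix
Total entries = rows * columns
Total = 3 * 13
Total = 39

39


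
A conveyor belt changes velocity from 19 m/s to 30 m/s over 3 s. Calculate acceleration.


Given: initial velocity v0 = 19 m/s, final velocity v = 30 m/s, time t = 3 s
Using a = (v - v0) / t
a = (30 - 19) / 3
a = 11 / 3
a = 11/3 m/s^2

11/3 m/s^2


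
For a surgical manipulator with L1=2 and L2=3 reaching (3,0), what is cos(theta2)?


Given: L1 = 2, L2 = 3, target (x, y) = (3, 0)
Using cos(theta2) = (x^2 + y^2 - L1^2 - L2^2) / (2*L1*L2)
x^2 + y^2 = 3^2 + 0 = 9
L1^2 + L2^2 = 4 + 9 = 13
Numerator = 9 - 13 = -4
Denominator = 2*2*3 = 12
cos(theta2) = -4/12 = -1/3

-1/3


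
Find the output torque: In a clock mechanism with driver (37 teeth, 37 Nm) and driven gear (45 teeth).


Given: N1 = 37, N2 = 45, T1 = 37 Nm
Using T2/T1 = N2/N1
T2 = T1 * N2 / N1
T2 = 37 * 45 / 37
T2 = 1665 / 37
T2 = 45 Nm

45 Nm


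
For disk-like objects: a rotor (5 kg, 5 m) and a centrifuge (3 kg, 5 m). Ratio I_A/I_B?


Given: M1=5 kg, R1=5 m, M2=3 kg, R2=5 m
For a disk: I = (1/2)*M*R^2, so I_A/I_B = (M1*R1^2)/(M2*R2^2)
M1*R1^2 = 5*25 = 125
M2*R2^2 = 3*25 = 75
I_A/I_B = 125/75 = 5/3

5/3


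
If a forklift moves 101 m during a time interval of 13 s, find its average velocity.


Given: distance d = 101 m, time t = 13 s
Using v = d / t
v = 101 / 13
v = 101/13 m/s

101/13 m/s


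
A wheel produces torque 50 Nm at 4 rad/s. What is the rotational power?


Given: tau = 50 Nm, omega = 4 rad/s
Using P = tau * omega
P = 50 * 4
P = 200 W

200 W


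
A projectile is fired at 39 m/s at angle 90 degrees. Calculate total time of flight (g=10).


Given: v0 = 39 m/s, theta = 90 deg, g = 10 m/s^2
sin(90) = 1
Using T = 2*v0*sin(theta) / g
T = 2*39*1 / 10
T = 78 / 10
T = 39/5 s

39/5 s


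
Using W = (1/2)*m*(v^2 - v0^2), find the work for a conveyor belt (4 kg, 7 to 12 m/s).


Given: m = 4 kg, v0 = 7 m/s, v = 12 m/s
Using W = (1/2)*m*(v^2 - v0^2)
v^2 = 12^2 = 144
v0^2 = 7^2 = 49
v^2 - v0^2 = 144 - 49 = 95
W = (1/2)*4*95 = 190 J

190 J


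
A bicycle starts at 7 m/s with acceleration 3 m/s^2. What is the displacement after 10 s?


Given: v0 = 7 m/s, a = 3 m/s^2, t = 10 s
Using s = v0*t + (1/2)*a*t^2
s = 7*10 + (1/2)*3*10^2
s = 70 + (1/2)*300
s = 70 + 150
s = 220

220 m


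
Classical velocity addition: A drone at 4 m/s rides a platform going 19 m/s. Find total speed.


Given: object velocity = 4 m/s, platform velocity = 19 m/s (same direction)
Using classical velocity addition: v_total = v_object + v_platform
v_total = 4 + 19
v_total = 23 m/s

23 m/s


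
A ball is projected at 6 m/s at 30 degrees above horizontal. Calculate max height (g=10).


Given: v0 = 6 m/s, theta = 30 deg, g = 10 m/s^2
sin^2(30) = 1/4
Using H = v0^2 * sin^2(theta) / (2*g)
H = 6^2 * 1/4 / (2*10)
H = 36 * 1/4 / 20
H = 9 / 20
H = 9/20 m

9/20 m


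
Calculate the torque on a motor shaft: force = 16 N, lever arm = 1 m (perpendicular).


Given: F = 16 N, r = 1 m, angle = 90 deg (perpendicular)
Using tau = F * r * sin(90)
sin(90) = 1
tau = 16 * 1 * 1
tau = 16 Nm

16 Nm


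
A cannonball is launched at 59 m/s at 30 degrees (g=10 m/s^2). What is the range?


Given: v0 = 59 m/s, theta = 30 deg, g = 10 m/s^2
sin(2*30) = sin(60) = sqrt(3)/2
Using R = v0^2 * sin(2*theta) / g
R = 59^2 * (sqrt(3)/2) / 10
R = 3481 * sqrt(3) / 20
R = 3481/20*sqrt(3) m

3481/20*sqrt(3) m


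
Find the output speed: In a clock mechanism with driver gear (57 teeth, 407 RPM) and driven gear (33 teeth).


Given: N1 = 57 teeth, w1 = 407 RPM, N2 = 33 teeth
Using N1*w1 = N2*w2
w2 = N1*w1 / N2
w2 = 57*407 / 33
w2 = 23199 / 33
w2 = 703 RPM

703 RPM


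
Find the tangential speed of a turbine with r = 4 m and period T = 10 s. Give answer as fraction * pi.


Given: radius r = 4 m, period T = 10 s
Using v = 2*pi*r / T
v = 2*pi*4 / 10
v = 8*pi / 10
v = 4/5*pi m/s

4/5*pi m/s


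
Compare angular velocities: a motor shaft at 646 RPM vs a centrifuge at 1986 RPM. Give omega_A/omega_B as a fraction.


Given: RPM_A = 646, RPM_B = 1986
omega = 2*pi*RPM/60, so omega_A/omega_B = RPM_A / RPM_B
omega_A/omega_B = 646 / 1986
omega_A/omega_B = 323/993

323/993


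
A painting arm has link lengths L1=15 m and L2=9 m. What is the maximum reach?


Given: L1 = 15 m, L2 = 9 m
For a 2-link planar arm, max reach = L1 + L2 (fully extended)
Max reach = 15 + 9
Max reach = 24 m

24 m


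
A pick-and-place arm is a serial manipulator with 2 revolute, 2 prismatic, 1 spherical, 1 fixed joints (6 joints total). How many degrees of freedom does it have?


Given: serial robot with 2 revolute, 2 prismatic, 1 spherical, 1 fixed joints
DOF contribution per joint type: revolute=1, prismatic=1, spherical=3, fixed=0
DOF = 2*1 + 2*1 + 1*3 + 1*0
DOF = 7

7


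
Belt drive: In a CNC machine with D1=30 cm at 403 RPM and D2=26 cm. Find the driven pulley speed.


Given: D1 = 30 cm, w1 = 403 RPM, D2 = 26 cm
Using D1*w1 = D2*w2
w2 = D1*w1 / D2
w2 = 30*403 / 26
w2 = 12090 / 26
w2 = 465 RPM

465 RPM


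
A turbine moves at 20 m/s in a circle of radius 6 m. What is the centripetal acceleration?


Given: v = 20 m/s, r = 6 m
Using a_c = v^2 / r
a_c = 20^2 / 6
a_c = 400 / 6
a_c = 200/3 m/s^2

200/3 m/s^2


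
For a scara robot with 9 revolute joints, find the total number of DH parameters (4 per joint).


Given: 9 joints, 4 DH parameters per joint (d, theta, a, alpha)
Total DH parameters = number_of_joints * 4
Total = 9 * 4
Total = 36

36


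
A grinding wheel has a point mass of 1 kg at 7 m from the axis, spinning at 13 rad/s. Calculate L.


Given: m = 1 kg, r = 7 m, omega = 13 rad/s
For a point mass: I = m*r^2
I = 1*7^2 = 1*49 = 49
L = I*omega = 49*13
L = 637 kg*m^2/s

637 kg*m^2/s
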